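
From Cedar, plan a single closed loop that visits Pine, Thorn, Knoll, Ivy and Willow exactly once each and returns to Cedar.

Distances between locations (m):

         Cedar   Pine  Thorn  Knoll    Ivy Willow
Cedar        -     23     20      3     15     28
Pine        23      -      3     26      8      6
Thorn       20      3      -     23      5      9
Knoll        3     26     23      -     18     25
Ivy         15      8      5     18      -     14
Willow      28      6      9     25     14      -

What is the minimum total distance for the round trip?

Shortest round trip = 57 m.

Cedar→Pine→Thorn→Knoll→Ivy→Willow→Cedar: 23+3+23+18+14+28 = 109
Cedar→Pine→Thorn→Knoll→Willow→Ivy→Cedar: 23+3+23+25+14+15 = 103
Cedar→Pine→Thorn→Ivy→Knoll→Willow→Cedar: 23+3+5+18+25+28 = 102
Cedar→Pine→Thorn→Ivy→Willow→Knoll→Cedar: 23+3+5+14+25+3 = 73
Cedar→Pine→Thorn→Willow→Knoll→Ivy→Cedar: 23+3+9+25+18+15 = 93
Cedar→Pine→Thorn→Willow→Ivy→Knoll→Cedar: 23+3+9+14+18+3 = 70
Cedar→Pine→Knoll→Thorn→Ivy→Willow→Cedar: 23+26+23+5+14+28 = 119
Cedar→Pine→Knoll→Thorn→Willow→Ivy→Cedar: 23+26+23+9+14+15 = 110
Cedar→Pine→Knoll→Ivy→Thorn→Willow→Cedar: 23+26+18+5+9+28 = 109
Cedar→Pine→Knoll→Ivy→Willow→Thorn→Cedar: 23+26+18+14+9+20 = 110
Cedar→Pine→Knoll→Willow→Thorn→Ivy→Cedar: 23+26+25+9+5+15 = 103
Cedar→Pine→Knoll→Willow→Ivy→Thorn→Cedar: 23+26+25+14+5+20 = 113
Cedar→Pine→Ivy→Thorn→Knoll→Willow→Cedar: 23+8+5+23+25+28 = 112
Cedar→Pine→Ivy→Thorn→Willow→Knoll→Cedar: 23+8+5+9+25+3 = 73
… (46 more)
Cedar→Knoll→Willow→Pine→Thorn→Ivy→Cedar: 3+25+6+3+5+15 = 57  ← best
The minimum is 57.
One optimal route: Cedar → Knoll → Willow → Pine → Thorn → Ivy → Cedar (or its reverse).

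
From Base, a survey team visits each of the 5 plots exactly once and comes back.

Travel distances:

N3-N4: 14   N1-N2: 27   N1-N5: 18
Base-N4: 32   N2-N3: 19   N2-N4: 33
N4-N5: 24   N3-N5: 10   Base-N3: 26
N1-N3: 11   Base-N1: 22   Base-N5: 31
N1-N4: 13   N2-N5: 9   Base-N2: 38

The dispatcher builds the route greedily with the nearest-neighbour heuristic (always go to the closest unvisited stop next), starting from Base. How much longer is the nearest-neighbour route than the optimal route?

11 longer than the optimal tour.

From Base: N1=22, N3=26, N5=31, N4=32, N2=38 → choose N1 (22).
From N1: N3=11, N4=13, N5=18, N2=27 → choose N3 (11).
From N3: N5=10, N4=14, N2=19 → choose N5 (10).
From N5: N2=9, N4=24 → choose N2 (9).
From N2: N4=33 → choose N4 (33).
NN route Base → N1 → N3 → N5 → N2 → N4 → Base costs 117.
Optimal: Base → N1 → N4 → N3 → N5 → N2 → Base costs 106 (by enumerating all 60 distinct tours).
Excess = 117 − 106 = 11.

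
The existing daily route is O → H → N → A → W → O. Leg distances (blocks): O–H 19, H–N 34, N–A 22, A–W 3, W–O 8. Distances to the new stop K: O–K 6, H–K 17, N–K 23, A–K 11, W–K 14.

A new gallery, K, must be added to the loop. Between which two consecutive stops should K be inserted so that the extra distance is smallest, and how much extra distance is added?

Insertion cost between consecutive stops i–j is d(i,K) + d(K,j) − d(i,j):
  between O and H: 6 + 17 − 19 = 4
  between H and N: 17 + 23 − 34 = 6
  between N and A: 23 + 11 − 22 = 12
  between A and W: 11 + 14 − 3 = 22
  between W and O: 14 + 6 − 8 = 12
Cheapest insertion is between O and H, adding 4.
New total = 86 + 4 = 90.

Minimum extra distance: 4 blocks, inserting K between O and H.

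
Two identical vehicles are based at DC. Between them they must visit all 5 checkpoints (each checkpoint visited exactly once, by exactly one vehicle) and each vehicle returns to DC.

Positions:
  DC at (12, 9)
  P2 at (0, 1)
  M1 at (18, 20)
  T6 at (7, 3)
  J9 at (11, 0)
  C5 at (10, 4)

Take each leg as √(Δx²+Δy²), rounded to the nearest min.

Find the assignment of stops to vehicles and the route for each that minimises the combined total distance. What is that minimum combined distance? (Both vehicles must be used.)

There are 2^4 − 1 = 15 ways to divide the 5 stops into two non-empty groups. For each, the best each vehicle can do is its own shortest tour through its group:
  {P2} + {M1, T6, J9, C5}: 28 + 47 = 75
  {M1} + {P2, T6, J9, C5}: 26 + 35 = 61
  {P2, M1} + {T6, J9, C5}: 53 + 22 = 75
  {T6} + {P2, M1, J9, C5}: 16 + 59 = 75
  {P2, T6} + {M1, J9, C5}: 29 + 43 = 72
  {M1, T6} + {P2, J9, C5}: 41 + 34 = 75
  … (15 splits in total)
Best: vehicle 1 DC → M1 → DC = 26; vehicle 2 DC → P2 → T6 → J9 → C5 → DC = 35; combined 61.

61 min — the smallest possible combined total.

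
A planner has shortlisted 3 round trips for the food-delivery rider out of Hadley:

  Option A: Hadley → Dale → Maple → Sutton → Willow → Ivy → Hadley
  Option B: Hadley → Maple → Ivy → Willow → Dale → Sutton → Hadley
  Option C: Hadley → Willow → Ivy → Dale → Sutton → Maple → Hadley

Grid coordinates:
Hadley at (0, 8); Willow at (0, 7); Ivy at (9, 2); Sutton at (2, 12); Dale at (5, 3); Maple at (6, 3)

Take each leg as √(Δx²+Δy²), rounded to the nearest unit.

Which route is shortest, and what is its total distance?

Option A: 7 + 1 + 10 + 5 + 10 + 11 = 44
Option B: 8 + 3 + 10 + 6 + 9 + 4 = 40
Option C: 1 + 10 + 4 + 9 + 10 + 8 = 42

40 — Option B is the shortest.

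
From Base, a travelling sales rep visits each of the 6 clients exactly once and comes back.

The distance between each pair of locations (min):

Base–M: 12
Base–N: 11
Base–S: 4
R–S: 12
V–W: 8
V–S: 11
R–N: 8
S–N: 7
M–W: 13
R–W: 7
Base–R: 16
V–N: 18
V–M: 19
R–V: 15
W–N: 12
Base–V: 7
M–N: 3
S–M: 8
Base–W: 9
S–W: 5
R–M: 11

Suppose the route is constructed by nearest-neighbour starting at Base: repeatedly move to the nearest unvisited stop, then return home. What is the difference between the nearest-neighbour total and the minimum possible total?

From Base: S=4, V=7, W=9, N=11, M=12, R=16 → choose S (4).
From S: W=5, N=7, M=8, V=11, R=12 → choose W (5).
From W: R=7, V=8, N=12, M=13 → choose R (7).
From R: N=8, M=11, V=15 → choose N (8).
From N: M=3, V=18 → choose M (3).
From M: V=19 → choose V (19).
NN route Base → S → W → R → N → M → V → Base costs 53.
Optimal: Base → V → W → R → N → M → S → Base costs 45 (by enumerating all 360 distinct tours).
Excess = 53 − 45 = 8.

8 min longer than the optimal tour.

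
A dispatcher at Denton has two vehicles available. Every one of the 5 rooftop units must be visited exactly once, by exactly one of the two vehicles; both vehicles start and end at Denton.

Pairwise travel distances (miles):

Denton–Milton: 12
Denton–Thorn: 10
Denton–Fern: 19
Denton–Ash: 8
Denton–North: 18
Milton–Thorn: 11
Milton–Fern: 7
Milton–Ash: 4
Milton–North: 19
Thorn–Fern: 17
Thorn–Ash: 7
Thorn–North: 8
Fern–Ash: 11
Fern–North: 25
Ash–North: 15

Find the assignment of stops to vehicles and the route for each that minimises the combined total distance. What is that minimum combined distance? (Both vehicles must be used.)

74 miles — the smallest possible combined total.

There are 2^4 − 1 = 15 ways to divide the 5 stops into two non-empty groups. For each, the best each vehicle can do is its own shortest tour through its group:
  {Milton} + {Thorn, Fern, Ash, North}: 24 + 62 = 86
  {Thorn} + {Milton, Fern, Ash, North}: 20 + 62 = 82
  {Milton, Thorn} + {Fern, Ash, North}: 33 + 62 = 95
  {Fern} + {Milton, Thorn, Ash, North}: 38 + 49 = 87
  {Milton, Fern} + {Thorn, Ash, North}: 38 + 41 = 79
  {Thorn, Fern} + {Milton, Ash, North}: 46 + 49 = 95
  … (15 splits in total)
  {Milton, Fern, Ash} + {Thorn, North}: 38 + 36 = 74  ← best
Best: vehicle 1 Denton → Milton → Fern → Ash → Denton = 38; vehicle 2 Denton → Thorn → North → Denton = 36; combined 74.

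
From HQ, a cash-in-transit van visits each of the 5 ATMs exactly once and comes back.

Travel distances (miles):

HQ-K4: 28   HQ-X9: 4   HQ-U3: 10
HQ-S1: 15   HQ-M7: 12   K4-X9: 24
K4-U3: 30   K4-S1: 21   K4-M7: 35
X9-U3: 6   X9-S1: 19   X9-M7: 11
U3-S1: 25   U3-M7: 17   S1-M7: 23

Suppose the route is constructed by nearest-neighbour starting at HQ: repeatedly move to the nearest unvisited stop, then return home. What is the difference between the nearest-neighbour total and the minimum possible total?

From HQ: X9=4, U3=10, M7=12, S1=15, K4=28 → choose X9 (4).
From X9: U3=6, M7=11, S1=19, K4=24 → choose U3 (6).
From U3: M7=17, S1=25, K4=30 → choose M7 (17).
From M7: S1=23, K4=35 → choose S1 (23).
From S1: K4=21 → choose K4 (21).
NN route HQ → X9 → U3 → M7 → S1 → K4 → HQ costs 99.
Optimal: HQ → S1 → K4 → X9 → U3 → M7 → HQ costs 95 (by enumerating all 60 distinct tours).
Excess = 99 − 95 = 4.

The nearest-neighbour route is 4 miles longer than optimal.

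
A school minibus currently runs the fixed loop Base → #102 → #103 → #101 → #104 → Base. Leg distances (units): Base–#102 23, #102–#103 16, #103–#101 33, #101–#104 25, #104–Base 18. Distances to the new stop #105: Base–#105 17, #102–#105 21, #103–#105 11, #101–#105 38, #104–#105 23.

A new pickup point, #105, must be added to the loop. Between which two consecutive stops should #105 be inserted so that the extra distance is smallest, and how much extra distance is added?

Insertion cost between consecutive stops i–j is d(i,#105) + d(#105,j) − d(i,j):
  between Base and #102: 17 + 21 − 23 = 15
  between #102 and #103: 21 + 11 − 16 = 16
  between #103 and #101: 11 + 38 − 33 = 16
  between #101 and #104: 38 + 23 − 25 = 36
  between #104 and Base: 23 + 17 − 18 = 22
Cheapest insertion is between Base and #102, adding 15.
New total = 115 + 15 = 130.

Minimum extra distance: 15, inserting #105 between Base and #102.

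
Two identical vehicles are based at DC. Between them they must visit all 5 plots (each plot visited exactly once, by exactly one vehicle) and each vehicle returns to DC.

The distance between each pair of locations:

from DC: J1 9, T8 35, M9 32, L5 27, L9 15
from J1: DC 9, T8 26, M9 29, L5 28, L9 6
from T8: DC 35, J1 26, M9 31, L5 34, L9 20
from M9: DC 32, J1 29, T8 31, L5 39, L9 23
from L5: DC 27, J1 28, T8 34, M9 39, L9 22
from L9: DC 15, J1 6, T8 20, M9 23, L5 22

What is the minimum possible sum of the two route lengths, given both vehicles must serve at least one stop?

There are 2^4 − 1 = 15 ways to divide the 5 stops into two non-empty groups. For each, the best each vehicle can do is its own shortest tour through its group:
  {J1} + {T8, M9, L5, L9}: 18 + 130 = 148
  {T8} + {J1, M9, L5, L9}: 70 + 104 = 174
  {J1, T8} + {M9, L5, L9}: 70 + 104 = 174
  {M9} + {J1, T8, L5, L9}: 64 + 96 = 160
  {J1, M9} + {T8, L5, L9}: 70 + 96 = 166
  {T8, M9} + {J1, L5, L9}: 98 + 64 = 162
  … (15 splits in total)
Best: vehicle 1 DC → J1 → DC = 18; vehicle 2 DC → L5 → T8 → M9 → L9 → DC = 130; combined 148.

Minimum combined distance: 148.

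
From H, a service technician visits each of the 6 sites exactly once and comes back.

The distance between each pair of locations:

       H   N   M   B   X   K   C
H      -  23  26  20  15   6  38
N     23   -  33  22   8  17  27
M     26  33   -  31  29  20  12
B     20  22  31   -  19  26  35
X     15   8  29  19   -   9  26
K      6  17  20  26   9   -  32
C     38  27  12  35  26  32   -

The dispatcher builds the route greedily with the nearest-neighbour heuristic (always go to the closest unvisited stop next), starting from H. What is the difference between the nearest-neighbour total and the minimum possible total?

Excess over optimum: 14.

From H: K=6, X=15, B=20, N=23, M=26, C=38 → choose K (6).
From K: X=9, N=17, M=20, B=26, C=32 → choose X (9).
From X: N=8, B=19, C=26, M=29 → choose N (8).
From N: B=22, C=27, M=33 → choose B (22).
From B: M=31, C=35 → choose M (31).
From M: C=12 → choose C (12).
NN route H → K → X → N → B → M → C → H costs 126.
Optimal: H → B → X → N → C → M → K → H costs 112 (by enumerating all 360 distinct tours).
Excess = 126 − 112 = 14.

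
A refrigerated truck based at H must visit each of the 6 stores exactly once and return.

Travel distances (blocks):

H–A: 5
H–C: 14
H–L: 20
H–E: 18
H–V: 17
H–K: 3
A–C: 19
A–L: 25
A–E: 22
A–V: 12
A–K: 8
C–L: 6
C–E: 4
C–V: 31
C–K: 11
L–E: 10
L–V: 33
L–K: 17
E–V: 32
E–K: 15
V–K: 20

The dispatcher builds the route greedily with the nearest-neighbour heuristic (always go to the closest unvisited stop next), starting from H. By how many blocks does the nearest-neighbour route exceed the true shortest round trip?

10 blocks longer than the optimal tour.

From H: K=3, A=5, C=14, V=17, E=18, L=20 → choose K (3).
From K: A=8, C=11, E=15, L=17, V=20 → choose A (8).
From A: V=12, C=19, E=22, L=25 → choose V (12).
From V: C=31, E=32, L=33 → choose C (31).
From C: E=4, L=6 → choose E (4).
From E: L=10 → choose L (10).
NN route H → K → A → V → C → E → L → H costs 88.
Optimal: H → A → V → L → C → E → K → H costs 78 (by enumerating all 360 distinct tours).
Excess = 88 − 78 = 10.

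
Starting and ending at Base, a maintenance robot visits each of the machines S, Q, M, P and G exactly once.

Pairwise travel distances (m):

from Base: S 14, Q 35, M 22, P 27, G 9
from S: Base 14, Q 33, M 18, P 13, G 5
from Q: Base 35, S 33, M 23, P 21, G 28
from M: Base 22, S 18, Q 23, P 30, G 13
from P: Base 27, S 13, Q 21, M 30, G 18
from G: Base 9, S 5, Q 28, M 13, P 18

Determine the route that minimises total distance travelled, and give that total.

Minimum total distance: 93 m.

Base - S - Q - M - P - G - Base: 14+33+23+30+18+9 = 127
Base - S - Q - M - G - P - Base: 14+33+23+13+18+27 = 128
Base - S - Q - P - M - G - Base: 14+33+21+30+13+9 = 120
Base - S - Q - P - G - M - Base: 14+33+21+18+13+22 = 121
Base - S - Q - G - M - P - Base: 14+33+28+13+30+27 = 145
Base - S - Q - G - P - M - Base: 14+33+28+18+30+22 = 145
Base - S - M - Q - P - G - Base: 14+18+23+21+18+9 = 103
Base - S - M - Q - G - P - Base: 14+18+23+28+18+27 = 128
Base - S - M - P - Q - G - Base: 14+18+30+21+28+9 = 120
Base - S - M - P - G - Q - Base: 14+18+30+18+28+35 = 143
Base - S - M - G - Q - P - Base: 14+18+13+28+21+27 = 121
Base - S - M - G - P - Q - Base: 14+18+13+18+21+35 = 119
Base - S - P - Q - M - G - Base: 14+13+21+23+13+9 = 93
Base - S - P - Q - G - M - Base: 14+13+21+28+13+22 = 111
… (46 more)
The minimum is 93.
One optimal route: Base → S → P → Q → M → G → Base (or its reverse).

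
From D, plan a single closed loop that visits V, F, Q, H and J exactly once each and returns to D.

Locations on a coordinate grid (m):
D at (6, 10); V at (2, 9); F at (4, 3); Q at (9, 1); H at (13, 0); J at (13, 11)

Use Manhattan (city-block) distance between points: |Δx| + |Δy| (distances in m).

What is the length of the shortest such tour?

D - V - F - Q - H - J - D: 5+8+7+5+11+8 = 44
D - V - F - Q - J - H - D: 5+8+7+14+11+17 = 62
D - V - F - H - Q - J - D: 5+8+12+5+14+8 = 52
D - V - F - H - J - Q - D: 5+8+12+11+14+12 = 62
D - V - F - J - Q - H - D: 5+8+17+14+5+17 = 66
D - V - F - J - H - Q - D: 5+8+17+11+5+12 = 58
D - V - Q - F - H - J - D: 5+15+7+12+11+8 = 58
D - V - Q - F - J - H - D: 5+15+7+17+11+17 = 72
D - V - Q - H - F - J - D: 5+15+5+12+17+8 = 62
D - V - Q - H - J - F - D: 5+15+5+11+17+9 = 62
D - V - Q - J - F - H - D: 5+15+14+17+12+17 = 80
D - V - Q - J - H - F - D: 5+15+14+11+12+9 = 66
D - V - H - F - Q - J - D: 5+20+12+7+14+8 = 66
D - V - H - F - J - Q - D: 5+20+12+17+14+12 = 80
… (46 more)
The minimum is 44.
One optimal route: D → V → F → Q → H → J → D (or its reverse).

44 m — the shortest possible round trip.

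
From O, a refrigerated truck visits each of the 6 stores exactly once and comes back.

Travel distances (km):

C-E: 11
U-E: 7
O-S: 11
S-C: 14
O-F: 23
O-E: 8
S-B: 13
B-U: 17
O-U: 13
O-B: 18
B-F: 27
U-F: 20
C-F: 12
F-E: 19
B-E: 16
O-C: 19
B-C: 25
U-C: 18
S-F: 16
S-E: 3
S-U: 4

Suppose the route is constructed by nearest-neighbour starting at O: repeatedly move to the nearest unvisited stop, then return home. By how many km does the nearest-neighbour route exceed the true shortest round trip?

6 km longer than the optimal tour.

O: E=8, S=11, U=13, B=18, C=19, F=23 ⇒ E
E: S=3, U=7, C=11, B=16, F=19 ⇒ S
S: U=4, B=13, C=14, F=16 ⇒ U
U: B=17, C=18, F=20 ⇒ B
B: C=25, F=27 ⇒ C
C: F=12 ⇒ F
NN route O → E → S → U → B → C → F → O costs 92.
Optimal: O → B → S → U → F → C → E → O costs 86 (by enumerating all 360 distinct tours).
Excess = 92 − 86 = 6.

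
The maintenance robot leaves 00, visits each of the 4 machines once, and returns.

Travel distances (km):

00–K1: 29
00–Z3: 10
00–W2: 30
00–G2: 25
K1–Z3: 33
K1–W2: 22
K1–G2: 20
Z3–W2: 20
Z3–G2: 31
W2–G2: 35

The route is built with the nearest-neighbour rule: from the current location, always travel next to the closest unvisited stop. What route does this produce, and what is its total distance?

00 → [Z3:10 / G2:25 / K1:29 / W2:30] → Z3 (10)
Z3 → [W2:20 / G2:31 / K1:33] → W2 (20)
W2 → [K1:22 / G2:35] → K1 (22)
K1 → [G2:20] → G2 (20)
Return G2→00: 25.
Total = 10 + 20 + 22 + 20 + 25 = 97.

Nearest-neighbour total = 97 km; route 00 → Z3 → W2 → K1 → G2 → 00.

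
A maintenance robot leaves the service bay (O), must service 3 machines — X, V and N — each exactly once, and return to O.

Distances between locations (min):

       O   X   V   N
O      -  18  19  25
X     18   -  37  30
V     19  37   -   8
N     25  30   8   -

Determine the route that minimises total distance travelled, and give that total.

There are 3 distinct closed tours to check (reversals are equivalent).
O-X-V-N-O: 18+37+8+25 = 88
O-X-N-V-O: 18+30+8+19 = 75
O-V-X-N-O: 19+37+30+25 = 111
The minimum is 75.
One optimal route: O → X → N → V → O (or its reverse).

Minimum total distance: 75 min.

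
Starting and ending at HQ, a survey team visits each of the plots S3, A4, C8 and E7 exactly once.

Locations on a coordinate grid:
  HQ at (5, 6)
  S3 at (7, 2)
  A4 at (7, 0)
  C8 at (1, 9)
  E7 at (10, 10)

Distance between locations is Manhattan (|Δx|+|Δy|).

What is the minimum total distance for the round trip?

HQ → S3 → A4 → C8 → E7 → HQ: 6+2+15+10+9 = 42
HQ → S3 → A4 → E7 → C8 → HQ: 6+2+13+10+7 = 38
HQ → S3 → C8 → A4 → E7 → HQ: 6+13+15+13+9 = 56
HQ → S3 → C8 → E7 → A4 → HQ: 6+13+10+13+8 = 50
HQ → S3 → E7 → A4 → C8 → HQ: 6+11+13+15+7 = 52
HQ → S3 → E7 → C8 → A4 → HQ: 6+11+10+15+8 = 50
HQ → A4 → S3 → C8 → E7 → HQ: 8+2+13+10+9 = 42
HQ → A4 → S3 → E7 → C8 → HQ: 8+2+11+10+7 = 38
HQ → A4 → C8 → S3 → E7 → HQ: 8+15+13+11+9 = 56
HQ → A4 → E7 → S3 → C8 → HQ: 8+13+11+13+7 = 52
HQ → C8 → S3 → A4 → E7 → HQ: 7+13+2+13+9 = 44
HQ → C8 → A4 → S3 → E7 → HQ: 7+15+2+11+9 = 44
The minimum is 38.
One optimal route: HQ → S3 → A4 → E7 → C8 → HQ (or its reverse).

Minimum total distance: 38.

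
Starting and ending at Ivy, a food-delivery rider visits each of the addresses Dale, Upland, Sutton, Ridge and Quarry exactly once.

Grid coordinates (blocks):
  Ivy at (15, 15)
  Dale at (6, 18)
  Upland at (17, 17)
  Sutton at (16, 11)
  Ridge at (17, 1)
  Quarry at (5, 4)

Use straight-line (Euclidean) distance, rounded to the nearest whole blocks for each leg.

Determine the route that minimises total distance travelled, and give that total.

There are 60 distinct closed tours to check (reversals are equivalent).
Ivy→Dale→Upland→Sutton→Ridge→Quarry→Ivy: 9+11+6+10+12+15 = 63
Ivy→Dale→Upland→Sutton→Quarry→Ridge→Ivy: 9+11+6+13+12+14 = 65
Ivy→Dale→Upland→Ridge→Sutton→Quarry→Ivy: 9+11+16+10+13+15 = 74
Ivy→Dale→Upland→Ridge→Quarry→Sutton→Ivy: 9+11+16+12+13+4 = 65
Ivy→Dale→Upland→Quarry→Sutton→Ridge→Ivy: 9+11+18+13+10+14 = 75
Ivy→Dale→Upland→Quarry→Ridge→Sutton→Ivy: 9+11+18+12+10+4 = 64
Ivy→Dale→Sutton→Upland→Ridge→Quarry→Ivy: 9+12+6+16+12+15 = 70
Ivy→Dale→Sutton→Upland→Quarry→Ridge→Ivy: 9+12+6+18+12+14 = 71
Ivy→Dale→Sutton→Ridge→Upland→Quarry→Ivy: 9+12+10+16+18+15 = 80
Ivy→Dale→Sutton→Ridge→Quarry→Upland→Ivy: 9+12+10+12+18+3 = 64
Ivy→Dale→Sutton→Quarry→Upland→Ridge→Ivy: 9+12+13+18+16+14 = 82
Ivy→Dale→Sutton→Quarry→Ridge→Upland→Ivy: 9+12+13+12+16+3 = 65
Ivy→Dale→Ridge→Upland→Sutton→Quarry→Ivy: 9+20+16+6+13+15 = 79
Ivy→Dale→Ridge→Upland→Quarry→Sutton→Ivy: 9+20+16+18+13+4 = 80
… (46 more)
Ivy→Dale→Quarry→Ridge→Sutton→Upland→Ivy: 9+14+12+10+6+3 = 54  ← best
The minimum is 54.
One optimal route: Ivy → Dale → Quarry → Ridge → Sutton → Upland → Ivy (or its reverse).

Shortest round trip = 54 blocks.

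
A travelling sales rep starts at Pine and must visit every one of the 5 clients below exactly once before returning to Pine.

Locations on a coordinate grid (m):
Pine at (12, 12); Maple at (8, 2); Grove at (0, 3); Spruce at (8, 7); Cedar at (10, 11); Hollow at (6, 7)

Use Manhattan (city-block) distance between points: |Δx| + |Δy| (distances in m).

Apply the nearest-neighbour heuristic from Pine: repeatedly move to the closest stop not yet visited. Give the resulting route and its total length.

48 m along Pine → Cedar → Spruce → Hollow → Maple → Grove → Pine.

At Pine the remaining stops are Cedar 3, Spruce 9, Hollow 11, Maple 14, Grove 21; go to Cedar.
At Cedar the remaining stops are Spruce 6, Hollow 8, Maple 11, Grove 18; go to Spruce.
At Spruce the remaining stops are Hollow 2, Maple 5, Grove 12; go to Hollow.
At Hollow the remaining stops are Maple 7, Grove 10; go to Maple.
At Maple the remaining stops are Grove 9; go to Grove.
Return Grove→Pine: 21.
Total = 3 + 6 + 2 + 7 + 9 + 21 = 48.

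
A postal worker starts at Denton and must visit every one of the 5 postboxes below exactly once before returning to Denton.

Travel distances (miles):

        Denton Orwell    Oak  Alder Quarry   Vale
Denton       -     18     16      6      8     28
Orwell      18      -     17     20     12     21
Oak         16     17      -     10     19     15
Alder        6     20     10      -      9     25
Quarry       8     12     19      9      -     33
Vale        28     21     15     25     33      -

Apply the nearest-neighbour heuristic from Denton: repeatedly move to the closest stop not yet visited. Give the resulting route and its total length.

Denton → [Alder:6 / Quarry:8 / Oak:16 / Orwell:18 / Vale:28] → Alder (6)
Alder → [Quarry:9 / Oak:10 / Orwell:20 / Vale:25] → Quarry (9)
Quarry → [Orwell:12 / Oak:19 / Vale:33] → Orwell (12)
Orwell → [Oak:17 / Vale:21] → Oak (17)
Oak → [Vale:15] → Vale (15)
Return Vale→Denton: 28.
Total = 6 + 9 + 12 + 17 + 15 + 28 = 87.

87 miles along Denton → Alder → Quarry → Orwell → Oak → Vale → Denton.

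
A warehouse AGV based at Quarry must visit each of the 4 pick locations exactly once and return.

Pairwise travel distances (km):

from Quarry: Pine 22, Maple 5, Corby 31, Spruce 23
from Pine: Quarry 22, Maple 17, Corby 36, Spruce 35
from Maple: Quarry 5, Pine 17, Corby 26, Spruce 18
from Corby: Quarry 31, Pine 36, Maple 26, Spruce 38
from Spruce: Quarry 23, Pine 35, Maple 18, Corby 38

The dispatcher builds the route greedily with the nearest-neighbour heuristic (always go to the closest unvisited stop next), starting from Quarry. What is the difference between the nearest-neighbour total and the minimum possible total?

From Quarry: Maple=5, Pine=22, Spruce=23, Corby=31 → choose Maple (5).
From Maple: Pine=17, Spruce=18, Corby=26 → choose Pine (17).
From Pine: Spruce=35, Corby=36 → choose Spruce (35).
From Spruce: Corby=38 → choose Corby (38).
NN route Quarry → Maple → Pine → Spruce → Corby → Quarry costs 126.
Optimal: Quarry → Pine → Corby → Spruce → Maple → Quarry costs 119 (by enumerating all 12 distinct tours).
Excess = 126 − 119 = 7.

The nearest-neighbour route is 7 km longer than optimal.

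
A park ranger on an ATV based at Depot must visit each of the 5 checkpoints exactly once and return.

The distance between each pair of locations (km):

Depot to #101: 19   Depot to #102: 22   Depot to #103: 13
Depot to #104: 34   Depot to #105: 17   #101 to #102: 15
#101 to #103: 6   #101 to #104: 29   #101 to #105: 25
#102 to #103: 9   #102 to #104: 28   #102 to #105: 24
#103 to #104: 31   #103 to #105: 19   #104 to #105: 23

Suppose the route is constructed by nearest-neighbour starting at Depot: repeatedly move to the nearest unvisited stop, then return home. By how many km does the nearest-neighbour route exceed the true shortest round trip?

Depot: #103=13, #105=17, #101=19, #102=22, #104=34 ⇒ #103
#103: #101=6, #102=9, #105=19, #104=31 ⇒ #101
#101: #102=15, #105=25, #104=29 ⇒ #102
#102: #105=24, #104=28 ⇒ #105
#105: #104=23 ⇒ #104
NN route Depot → #103 → #101 → #102 → #105 → #104 → Depot costs 115.
Optimal: Depot → #101 → #103 → #102 → #104 → #105 → Depot costs 102 (by enumerating all 60 distinct tours).
Excess = 115 − 102 = 13.

The nearest-neighbour route is 13 km longer than optimal.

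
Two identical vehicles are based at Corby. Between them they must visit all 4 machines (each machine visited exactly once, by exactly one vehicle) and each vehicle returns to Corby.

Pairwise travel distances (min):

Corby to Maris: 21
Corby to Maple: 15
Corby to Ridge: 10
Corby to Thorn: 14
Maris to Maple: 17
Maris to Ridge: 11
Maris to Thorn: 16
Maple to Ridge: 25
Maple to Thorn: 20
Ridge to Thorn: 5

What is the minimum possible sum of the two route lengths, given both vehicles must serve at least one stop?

Try each way of splitting the stops between the two vehicles (each non-empty) and, for each split, find the best tour for each vehicle:
  {Maris} + {Maple, Ridge, Thorn}: 42 + 50 = 92
  {Maple} + {Maris, Ridge, Thorn}: 30 + 51 = 81
  {Maris, Maple} + {Ridge, Thorn}: 53 + 29 = 82
  {Ridge} + {Maris, Maple, Thorn}: 20 + 62 = 82
  {Maris, Ridge} + {Maple, Thorn}: 42 + 49 = 91
  {Maple, Ridge} + {Maris, Thorn}: 50 + 51 = 101
  … (7 splits in total)
Best: vehicle 1 Corby → Maple → Corby = 30; vehicle 2 Corby → Maris → Ridge → Thorn → Corby = 51; combined 81.

Minimum combined distance: 81 min.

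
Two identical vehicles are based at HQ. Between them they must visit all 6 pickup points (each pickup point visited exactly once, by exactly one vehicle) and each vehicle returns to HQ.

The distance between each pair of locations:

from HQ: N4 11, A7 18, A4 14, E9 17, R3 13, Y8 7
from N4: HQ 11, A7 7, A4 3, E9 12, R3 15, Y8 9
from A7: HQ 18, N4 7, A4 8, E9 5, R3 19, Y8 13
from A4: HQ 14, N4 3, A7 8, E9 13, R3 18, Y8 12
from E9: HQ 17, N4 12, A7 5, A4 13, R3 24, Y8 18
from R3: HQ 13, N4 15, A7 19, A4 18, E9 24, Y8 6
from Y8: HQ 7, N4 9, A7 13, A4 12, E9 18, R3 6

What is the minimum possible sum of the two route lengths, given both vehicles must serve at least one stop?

There are 2^5 − 1 = 31 ways to divide the 6 stops into two non-empty groups. For each, the best each vehicle can do is its own shortest tour through its group:
  {N4} + {A7, A4, E9, R3, Y8}: 22 + 61 = 83
  {A7} + {N4, A4, E9, R3, Y8}: 36 + 61 = 97
  {N4, A7} + {A4, E9, R3, Y8}: 36 + 61 = 97
  {A4} + {N4, A7, E9, R3, Y8}: 28 + 57 = 85
  {N4, A4} + {A7, E9, R3, Y8}: 28 + 54 = 82
  {A7, A4} + {N4, E9, R3, Y8}: 40 + 57 = 97
  … (31 splits in total)
  {N4, A7, A4, E9} + {R3, Y8}: 44 + 26 = 70  ← best
Best: vehicle 1 HQ → N4 → A4 → A7 → E9 → HQ = 44; vehicle 2 HQ → R3 → Y8 → HQ = 26; combined 70.

Minimum combined distance: 70.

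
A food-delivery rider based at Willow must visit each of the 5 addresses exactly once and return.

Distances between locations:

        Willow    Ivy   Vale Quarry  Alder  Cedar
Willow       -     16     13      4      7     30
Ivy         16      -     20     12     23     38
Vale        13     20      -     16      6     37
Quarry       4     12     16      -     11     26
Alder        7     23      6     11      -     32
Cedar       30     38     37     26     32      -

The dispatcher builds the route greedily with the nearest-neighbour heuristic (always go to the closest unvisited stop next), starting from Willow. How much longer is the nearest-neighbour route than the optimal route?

Willow: Quarry=4, Alder=7, Vale=13, Ivy=16, Cedar=30 ⇒ Quarry
Quarry: Alder=11, Ivy=12, Vale=16, Cedar=26 ⇒ Alder
Alder: Vale=6, Ivy=23, Cedar=32 ⇒ Vale
Vale: Ivy=20, Cedar=37 ⇒ Ivy
Ivy: Cedar=38 ⇒ Cedar
NN route Willow → Quarry → Alder → Vale → Ivy → Cedar → Willow costs 109.
Optimal: Willow → Quarry → Cedar → Ivy → Vale → Alder → Willow costs 101 (by enumerating all 60 distinct tours).
Excess = 109 − 101 = 8.

8 longer than the optimal tour.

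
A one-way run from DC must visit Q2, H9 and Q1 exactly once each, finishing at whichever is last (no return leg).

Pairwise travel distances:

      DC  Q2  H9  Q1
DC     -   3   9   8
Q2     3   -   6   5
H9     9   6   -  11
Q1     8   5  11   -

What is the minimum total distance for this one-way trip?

Minimum one-way distance = 19.

There are 3! = 6 possible orderings.
DC → Q2 → H9 → Q1: 3+6+11 = 20
DC → Q2 → Q1 → H9: 3+5+11 = 19
DC → H9 → Q2 → Q1: 9+6+5 = 20
DC → H9 → Q1 → Q2: 9+11+5 = 25
DC → Q1 → Q2 → H9: 8+5+6 = 19
DC → Q1 → H9 → Q2: 8+11+6 = 25
The minimum is 19.
One shortest path: DC → Q2 → Q1 → H9.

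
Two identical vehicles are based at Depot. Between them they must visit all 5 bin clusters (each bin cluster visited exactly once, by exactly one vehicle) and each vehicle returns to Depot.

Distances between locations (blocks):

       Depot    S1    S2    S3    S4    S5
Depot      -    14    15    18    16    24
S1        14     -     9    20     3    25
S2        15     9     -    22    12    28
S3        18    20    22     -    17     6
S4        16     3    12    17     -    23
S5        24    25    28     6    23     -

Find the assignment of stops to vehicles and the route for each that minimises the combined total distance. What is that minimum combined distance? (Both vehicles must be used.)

91 blocks — the smallest possible combined total.

Check every non-empty split of the stops between the two vehicles; for each half take its own optimal tour:
  {S1} + {S2, S3, S4, S5}: 28 + 74 = 102
  {S2} + {S1, S3, S4, S5}: 30 + 64 = 94
  {S1, S2} + {S3, S4, S5}: 38 + 63 = 101
  {S3} + {S1, S2, S4, S5}: 36 + 74 = 110
  {S1, S3} + {S2, S4, S5}: 52 + 74 = 126
  {S2, S3} + {S1, S4, S5}: 55 + 64 = 119
  … (15 splits in total)
  {S1, S2, S4} + {S3, S5}: 43 + 48 = 91  ← best
Best: vehicle 1 Depot → S2 → S1 → S4 → Depot = 43; vehicle 2 Depot → S3 → S5 → Depot = 48; combined 91.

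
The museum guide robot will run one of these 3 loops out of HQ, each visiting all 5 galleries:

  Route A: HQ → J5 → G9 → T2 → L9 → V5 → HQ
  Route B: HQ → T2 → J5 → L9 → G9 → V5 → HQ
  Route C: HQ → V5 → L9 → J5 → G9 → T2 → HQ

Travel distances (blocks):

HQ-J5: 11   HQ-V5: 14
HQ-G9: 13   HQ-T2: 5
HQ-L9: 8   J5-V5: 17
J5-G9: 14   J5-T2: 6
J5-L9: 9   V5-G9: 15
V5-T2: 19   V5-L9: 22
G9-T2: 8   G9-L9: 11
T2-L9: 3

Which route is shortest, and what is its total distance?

Route A: 11 + 14 + 8 + 3 + 22 + 14 = 72
Route B: 5 + 6 + 9 + 11 + 15 + 14 = 60
Route C: 14 + 22 + 9 + 14 + 8 + 5 = 72

60 blocks — Route B is the shortest.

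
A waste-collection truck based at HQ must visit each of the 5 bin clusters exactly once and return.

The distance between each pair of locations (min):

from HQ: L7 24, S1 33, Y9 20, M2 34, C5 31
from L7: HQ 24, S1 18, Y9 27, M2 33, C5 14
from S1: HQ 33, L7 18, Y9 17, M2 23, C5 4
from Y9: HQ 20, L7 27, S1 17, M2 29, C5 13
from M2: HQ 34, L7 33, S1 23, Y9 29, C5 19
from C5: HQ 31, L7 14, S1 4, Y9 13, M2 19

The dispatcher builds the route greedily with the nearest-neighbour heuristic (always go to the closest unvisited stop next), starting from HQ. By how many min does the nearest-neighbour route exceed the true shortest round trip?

HQ: Y9=20, L7=24, C5=31, S1=33, M2=34 ⇒ Y9
Y9: C5=13, S1=17, L7=27, M2=29 ⇒ C5
C5: S1=4, L7=14, M2=19 ⇒ S1
S1: L7=18, M2=23 ⇒ L7
L7: M2=33 ⇒ M2
NN route HQ → Y9 → C5 → S1 → L7 → M2 → HQ costs 122.
Optimal: HQ → L7 → S1 → C5 → M2 → Y9 → HQ costs 114 (by enumerating all 60 distinct tours).
Excess = 122 − 114 = 8.

The nearest-neighbour route is 8 min longer than optimal.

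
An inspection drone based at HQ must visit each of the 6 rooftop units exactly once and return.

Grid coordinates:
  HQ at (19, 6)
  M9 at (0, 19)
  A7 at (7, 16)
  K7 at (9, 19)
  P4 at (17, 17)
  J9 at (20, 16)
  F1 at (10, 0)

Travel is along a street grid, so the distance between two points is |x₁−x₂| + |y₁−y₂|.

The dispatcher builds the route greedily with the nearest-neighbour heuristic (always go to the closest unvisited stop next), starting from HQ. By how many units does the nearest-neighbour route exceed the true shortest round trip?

HQ: J9=11, P4=13, F1=15, A7=22, K7=23, M9=32 ⇒ J9
J9: P4=4, A7=13, K7=14, M9=23, F1=26 ⇒ P4
P4: K7=10, A7=11, M9=19, F1=24 ⇒ K7
K7: A7=5, M9=9, F1=20 ⇒ A7
A7: M9=10, F1=19 ⇒ M9
M9: F1=29 ⇒ F1
NN route HQ → J9 → P4 → K7 → A7 → M9 → F1 → HQ costs 84.
Optimal: HQ → J9 → P4 → K7 → M9 → A7 → F1 → HQ costs 78 (by enumerating all 360 distinct tours).
Excess = 84 − 78 = 6.

Excess over optimum: 6.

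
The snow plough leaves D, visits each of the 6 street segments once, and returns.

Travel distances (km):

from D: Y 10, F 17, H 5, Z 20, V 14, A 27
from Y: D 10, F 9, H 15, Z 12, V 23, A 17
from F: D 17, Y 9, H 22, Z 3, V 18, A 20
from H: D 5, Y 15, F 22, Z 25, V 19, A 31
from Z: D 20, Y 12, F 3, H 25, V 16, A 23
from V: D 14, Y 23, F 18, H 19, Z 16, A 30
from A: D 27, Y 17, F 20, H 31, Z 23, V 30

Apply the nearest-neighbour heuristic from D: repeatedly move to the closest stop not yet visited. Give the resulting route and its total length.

From D: distances to unvisited — H=5, Y=10, V=14, F=17, Z=20, A=27. Nearest is H (5).
From H: distances to unvisited — Y=15, V=19, F=22, Z=25, A=31. Nearest is Y (15).
From Y: distances to unvisited — F=9, Z=12, A=17, V=23. Nearest is F (9).
From F: distances to unvisited — Z=3, V=18, A=20. Nearest is Z (3).
From Z: distances to unvisited — V=16, A=23. Nearest is V (16).
From V: distances to unvisited — A=30. Nearest is A (30).
Return A→D: 27.
Total = 5 + 15 + 9 + 3 + 16 + 30 + 27 = 105.

105 km along D → H → Y → F → Z → V → A → D.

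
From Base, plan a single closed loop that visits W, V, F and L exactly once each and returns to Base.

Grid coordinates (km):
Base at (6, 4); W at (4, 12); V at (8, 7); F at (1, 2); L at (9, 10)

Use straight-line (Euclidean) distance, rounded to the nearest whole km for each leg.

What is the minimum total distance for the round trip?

Minimum total distance: 27 km.

There are 12 distinct closed tours to check (reversals are equivalent).
Base-W-V-F-L-Base: 8+6+9+11+7 = 41
Base-W-V-L-F-Base: 8+6+3+11+5 = 33
Base-W-F-V-L-Base: 8+10+9+3+7 = 37
Base-W-F-L-V-Base: 8+10+11+3+4 = 36
Base-W-L-V-F-Base: 8+5+3+9+5 = 30
Base-W-L-F-V-Base: 8+5+11+9+4 = 37
Base-V-W-F-L-Base: 4+6+10+11+7 = 38
Base-V-W-L-F-Base: 4+6+5+11+5 = 31
Base-V-F-W-L-Base: 4+9+10+5+7 = 35
Base-V-L-W-F-Base: 4+3+5+10+5 = 27
Base-F-W-V-L-Base: 5+10+6+3+7 = 31
Base-F-V-W-L-Base: 5+9+6+5+7 = 32
The minimum is 27.
One optimal route: Base → V → L → W → F → Base (or its reverse).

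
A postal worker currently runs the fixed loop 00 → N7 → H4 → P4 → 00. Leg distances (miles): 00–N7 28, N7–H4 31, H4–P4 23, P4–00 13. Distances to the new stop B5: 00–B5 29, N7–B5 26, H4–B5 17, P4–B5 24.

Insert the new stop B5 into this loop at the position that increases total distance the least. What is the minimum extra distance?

Minimum extra distance: 12 miles, inserting B5 between N7 and H4.

Insertion cost between consecutive stops i–j is d(i,B5) + d(B5,j) − d(i,j):
  between 00 and N7: 29 + 26 − 28 = 27
  between N7 and H4: 26 + 17 − 31 = 12
  between H4 and P4: 17 + 24 − 23 = 18
  between P4 and 00: 24 + 29 − 13 = 40
Cheapest insertion is between N7 and H4, adding 12.
New total = 95 + 12 = 107.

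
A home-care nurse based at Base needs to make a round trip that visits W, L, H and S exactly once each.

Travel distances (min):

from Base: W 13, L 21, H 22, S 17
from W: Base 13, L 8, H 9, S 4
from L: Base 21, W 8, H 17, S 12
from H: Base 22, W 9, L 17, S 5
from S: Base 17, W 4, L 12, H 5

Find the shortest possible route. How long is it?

Shortest round trip = 60 min.

Base - W - L - H - S - Base: 13+8+17+5+17 = 60
Base - W - L - S - H - Base: 13+8+12+5+22 = 60
Base - W - H - L - S - Base: 13+9+17+12+17 = 68
Base - W - H - S - L - Base: 13+9+5+12+21 = 60
Base - W - S - L - H - Base: 13+4+12+17+22 = 68
Base - W - S - H - L - Base: 13+4+5+17+21 = 60
Base - L - W - H - S - Base: 21+8+9+5+17 = 60
Base - L - W - S - H - Base: 21+8+4+5+22 = 60
Base - L - H - W - S - Base: 21+17+9+4+17 = 68
Base - L - S - W - H - Base: 21+12+4+9+22 = 68
Base - H - W - L - S - Base: 22+9+8+12+17 = 68
Base - H - L - W - S - Base: 22+17+8+4+17 = 68
The minimum is 60.
One optimal route: Base → W → L → H → S → Base (or its reverse).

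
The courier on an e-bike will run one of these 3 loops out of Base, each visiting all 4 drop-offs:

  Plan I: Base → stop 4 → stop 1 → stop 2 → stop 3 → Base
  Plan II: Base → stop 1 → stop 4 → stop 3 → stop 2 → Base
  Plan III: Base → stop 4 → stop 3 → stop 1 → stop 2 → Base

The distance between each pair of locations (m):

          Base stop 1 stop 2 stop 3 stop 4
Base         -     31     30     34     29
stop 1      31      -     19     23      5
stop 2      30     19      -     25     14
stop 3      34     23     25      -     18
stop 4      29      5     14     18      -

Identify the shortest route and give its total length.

109 m — Plan II is the shortest.

Plan I: 29 + 5 + 19 + 25 + 34 = 112
Plan II: 31 + 5 + 18 + 25 + 30 = 109
Plan III: 29 + 18 + 23 + 19 + 30 = 119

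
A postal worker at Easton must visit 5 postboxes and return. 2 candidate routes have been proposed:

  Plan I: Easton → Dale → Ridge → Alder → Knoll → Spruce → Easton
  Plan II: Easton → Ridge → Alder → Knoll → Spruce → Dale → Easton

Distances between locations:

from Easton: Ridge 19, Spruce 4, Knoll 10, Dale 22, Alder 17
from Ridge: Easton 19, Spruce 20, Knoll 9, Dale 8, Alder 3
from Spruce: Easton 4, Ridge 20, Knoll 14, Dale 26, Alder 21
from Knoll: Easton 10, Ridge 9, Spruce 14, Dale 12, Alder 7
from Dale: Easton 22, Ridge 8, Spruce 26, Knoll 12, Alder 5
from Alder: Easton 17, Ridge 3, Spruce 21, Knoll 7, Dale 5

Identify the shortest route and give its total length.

Plan I: 22 + 8 + 3 + 7 + 14 + 4 = 58
Plan II: 19 + 3 + 7 + 14 + 26 + 22 = 91

58 — Plan I is the shortest.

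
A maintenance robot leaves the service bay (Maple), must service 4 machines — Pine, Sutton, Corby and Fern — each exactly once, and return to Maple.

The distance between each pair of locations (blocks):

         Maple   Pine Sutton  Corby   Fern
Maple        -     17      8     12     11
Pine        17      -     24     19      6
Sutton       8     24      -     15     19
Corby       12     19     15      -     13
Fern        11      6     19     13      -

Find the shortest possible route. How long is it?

With 4 stops there are 4!/2 = 12 distinct round trips (a route and its reverse cost the same).
Maple-Pine-Sutton-Corby-Fern-Maple: 17+24+15+13+11 = 80
Maple-Pine-Sutton-Fern-Corby-Maple: 17+24+19+13+12 = 85
Maple-Pine-Corby-Sutton-Fern-Maple: 17+19+15+19+11 = 81
Maple-Pine-Corby-Fern-Sutton-Maple: 17+19+13+19+8 = 76
Maple-Pine-Fern-Sutton-Corby-Maple: 17+6+19+15+12 = 69
Maple-Pine-Fern-Corby-Sutton-Maple: 17+6+13+15+8 = 59
Maple-Sutton-Pine-Corby-Fern-Maple: 8+24+19+13+11 = 75
Maple-Sutton-Pine-Fern-Corby-Maple: 8+24+6+13+12 = 63
Maple-Sutton-Corby-Pine-Fern-Maple: 8+15+19+6+11 = 59
Maple-Sutton-Fern-Pine-Corby-Maple: 8+19+6+19+12 = 64
Maple-Corby-Pine-Sutton-Fern-Maple: 12+19+24+19+11 = 85
Maple-Corby-Sutton-Pine-Fern-Maple: 12+15+24+6+11 = 68
The minimum is 59.
One optimal route: Maple → Pine → Fern → Corby → Sutton → Maple (or its reverse).

Shortest round trip = 59 blocks.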